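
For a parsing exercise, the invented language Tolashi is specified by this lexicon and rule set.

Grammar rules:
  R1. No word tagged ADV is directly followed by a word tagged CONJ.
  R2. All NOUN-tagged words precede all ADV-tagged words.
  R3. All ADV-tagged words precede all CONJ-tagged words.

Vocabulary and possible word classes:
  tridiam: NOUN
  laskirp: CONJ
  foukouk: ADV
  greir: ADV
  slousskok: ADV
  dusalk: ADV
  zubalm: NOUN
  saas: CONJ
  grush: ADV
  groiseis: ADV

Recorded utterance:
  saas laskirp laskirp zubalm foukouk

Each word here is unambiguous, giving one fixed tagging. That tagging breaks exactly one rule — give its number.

Fixed tagging: CONJ CONJ CONJ NOUN ADV.
Rule check: R1 holds, R2 holds, R3 violated.
Only rule 3 fails.

3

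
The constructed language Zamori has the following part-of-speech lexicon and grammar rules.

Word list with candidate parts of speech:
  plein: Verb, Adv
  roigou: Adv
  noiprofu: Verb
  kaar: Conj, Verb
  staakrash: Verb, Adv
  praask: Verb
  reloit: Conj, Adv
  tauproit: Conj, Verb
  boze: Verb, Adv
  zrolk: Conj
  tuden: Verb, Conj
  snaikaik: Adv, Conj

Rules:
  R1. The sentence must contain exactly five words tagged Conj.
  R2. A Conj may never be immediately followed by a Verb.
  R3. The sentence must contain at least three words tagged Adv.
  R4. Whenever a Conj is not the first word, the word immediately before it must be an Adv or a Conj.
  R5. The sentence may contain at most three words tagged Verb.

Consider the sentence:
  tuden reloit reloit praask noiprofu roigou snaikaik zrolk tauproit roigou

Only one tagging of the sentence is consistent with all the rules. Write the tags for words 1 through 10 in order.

Conj Conj Adv Verb Verb Adv Conj Conj Conj Adv

Candidates per position — 1:tuden {Verb,Conj}; 2:reloit {Conj,Adv}; 3:reloit {Conj,Adv}; 4:praask {Verb}; 5:noiprofu {Verb}; 6:roigou {Adv}; 7:snaikaik {Adv,Conj}; 8:zrolk {Conj}; 9:tauproit {Conj,Verb}; 10:roigou {Adv}.
At position 3, choosing Conj makes rule 2 impossible to satisfy; hence Adv.
At position 7, choosing Adv makes rule 1 impossible to satisfy; hence Conj.
At position 9, choosing Verb makes rule 1 impossible to satisfy; hence Conj.
At position 1, choosing Verb makes rule 1 impossible to satisfy; hence Conj.
At position 2, choosing Adv makes rule 1 impossible to satisfy; hence Conj.
The only consistent sequence is: Conj Conj Adv Verb Verb Adv Conj Conj Conj Adv.
Checking: rule 1 ok; rule 2 ok; rule 3 ok; rule 4 ok; rule 5 ok.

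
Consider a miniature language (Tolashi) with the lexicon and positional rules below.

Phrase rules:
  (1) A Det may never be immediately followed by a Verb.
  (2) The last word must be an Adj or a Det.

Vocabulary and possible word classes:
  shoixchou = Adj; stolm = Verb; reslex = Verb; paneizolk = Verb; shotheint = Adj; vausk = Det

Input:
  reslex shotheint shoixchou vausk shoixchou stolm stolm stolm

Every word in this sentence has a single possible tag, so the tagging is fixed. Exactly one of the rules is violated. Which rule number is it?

2

Fixed tagging: Verb Adj Adj Det Adj Verb Verb Verb.
Rule check: R1 ok, R2 fails.
Only rule 2 fails.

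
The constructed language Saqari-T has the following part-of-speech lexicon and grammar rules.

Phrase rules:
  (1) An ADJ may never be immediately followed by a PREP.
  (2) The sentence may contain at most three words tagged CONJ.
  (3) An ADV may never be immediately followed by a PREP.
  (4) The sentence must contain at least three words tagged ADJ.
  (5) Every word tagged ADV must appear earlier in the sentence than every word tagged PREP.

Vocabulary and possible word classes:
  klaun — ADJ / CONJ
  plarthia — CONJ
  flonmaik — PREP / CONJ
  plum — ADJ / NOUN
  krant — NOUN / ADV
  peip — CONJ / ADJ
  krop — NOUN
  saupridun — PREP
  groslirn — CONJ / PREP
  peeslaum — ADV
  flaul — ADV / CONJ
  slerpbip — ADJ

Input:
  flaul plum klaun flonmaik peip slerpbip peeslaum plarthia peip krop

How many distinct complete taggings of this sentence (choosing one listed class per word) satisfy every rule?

10

Candidates per position — 1:flaul {ADV,CONJ}; 2:plum {ADJ,NOUN}; 3:klaun {ADJ,CONJ}; 4:flonmaik {PREP,CONJ}; 5:peip {CONJ,ADJ}; 6:slerpbip {ADJ}; 7:peeslaum {ADV}; 8:plarthia {CONJ}; 9:peip {CONJ,ADJ}; 10:krop {NOUN}.
There are 64 candidate sequences in total.
Checking each against the rules leaves 10 sequences.
Count = 10.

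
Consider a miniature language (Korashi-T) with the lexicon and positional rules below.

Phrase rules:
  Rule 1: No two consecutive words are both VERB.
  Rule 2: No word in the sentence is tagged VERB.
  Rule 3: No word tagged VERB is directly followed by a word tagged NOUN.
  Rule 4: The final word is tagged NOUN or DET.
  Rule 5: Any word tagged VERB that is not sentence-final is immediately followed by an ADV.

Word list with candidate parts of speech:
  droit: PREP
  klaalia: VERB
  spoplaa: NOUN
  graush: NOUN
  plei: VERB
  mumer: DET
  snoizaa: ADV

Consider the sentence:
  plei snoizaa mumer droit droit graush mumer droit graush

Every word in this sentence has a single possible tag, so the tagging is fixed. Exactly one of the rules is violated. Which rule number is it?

2

Fixed tagging: VERB ADV DET PREP PREP NOUN DET PREP NOUN.
Rule check: R1 pass, R2 fail, R3 pass, R4 pass, R5 pass.
Only rule 2 fails.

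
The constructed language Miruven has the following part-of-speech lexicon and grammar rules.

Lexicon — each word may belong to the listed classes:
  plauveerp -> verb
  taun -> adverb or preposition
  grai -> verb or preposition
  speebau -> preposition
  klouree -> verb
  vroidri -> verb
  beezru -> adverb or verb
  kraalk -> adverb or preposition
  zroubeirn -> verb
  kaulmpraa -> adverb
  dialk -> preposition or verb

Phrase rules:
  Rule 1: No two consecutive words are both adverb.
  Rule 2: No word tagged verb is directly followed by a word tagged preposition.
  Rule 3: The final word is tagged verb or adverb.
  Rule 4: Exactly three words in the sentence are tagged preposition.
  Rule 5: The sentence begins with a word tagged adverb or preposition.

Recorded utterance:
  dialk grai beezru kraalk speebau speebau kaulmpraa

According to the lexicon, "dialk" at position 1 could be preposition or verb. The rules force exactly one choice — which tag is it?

Candidates per position — 1:dialk {preposition,verb}; 2:grai {verb,preposition}; 3:beezru {adverb,verb}; 4:kraalk {adverb,preposition}; 5:speebau {preposition}; 6:speebau {preposition}; 7:kaulmpraa {adverb}.
At position 1, choosing verb makes rule 5 impossible to satisfy; hence preposition.
At position 2, choosing preposition makes rule 4 impossible to satisfy; hence verb.
At position 4, choosing preposition makes rule 4 impossible to satisfy; hence adverb.
At position 3, choosing adverb makes rule 1 impossible to satisfy; hence verb.
The unique satisfying tagging is: preposition verb verb adverb preposition preposition adverb.
Rule-by-rule: rule 1 ✓; rule 2 ✓; rule 3 ✓; rule 4 ✓; rule 5 ✓.

preposition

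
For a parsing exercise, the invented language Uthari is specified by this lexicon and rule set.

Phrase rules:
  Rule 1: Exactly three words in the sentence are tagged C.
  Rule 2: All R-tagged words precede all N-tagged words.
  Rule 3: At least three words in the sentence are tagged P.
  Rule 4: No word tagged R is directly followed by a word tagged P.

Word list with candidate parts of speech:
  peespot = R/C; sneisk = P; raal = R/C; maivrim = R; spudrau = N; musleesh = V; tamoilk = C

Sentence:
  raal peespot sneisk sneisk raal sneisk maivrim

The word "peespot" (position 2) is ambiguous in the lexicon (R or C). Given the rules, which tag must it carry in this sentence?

Candidates per position — 1:raal {R,C}; 2:peespot {R,C}; 3:sneisk {P}; 4:sneisk {P}; 5:raal {R,C}; 6:sneisk {P}; 7:maivrim {R}.
Word 1 cannot be R — rule 1 would then fail for every completion. It is C.
Word 2 cannot be R — rule 1 would then fail for every completion. It is C.
Word 5 cannot be R — rule 1 would then fail for every completion. It is C.
That leaves exactly one tagging: C C P P C P R.
Verifying each rule — rule 1 ok; rule 2 ok; rule 3 ok; rule 4 ok.

C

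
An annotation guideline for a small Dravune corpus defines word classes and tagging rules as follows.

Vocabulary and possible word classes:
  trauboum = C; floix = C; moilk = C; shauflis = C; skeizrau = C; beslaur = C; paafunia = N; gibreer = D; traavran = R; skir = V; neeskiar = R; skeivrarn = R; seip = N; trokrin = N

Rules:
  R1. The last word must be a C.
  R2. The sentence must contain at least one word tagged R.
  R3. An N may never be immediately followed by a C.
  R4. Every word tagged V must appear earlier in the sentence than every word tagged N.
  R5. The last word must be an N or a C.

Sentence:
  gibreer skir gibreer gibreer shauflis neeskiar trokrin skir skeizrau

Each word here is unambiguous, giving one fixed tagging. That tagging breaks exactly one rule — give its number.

4

Fixed tagging: D V D D C R N V C.
Checking each rule: R1 holds, R2 holds, R3 holds, R4 violated, R5 holds.
Only rule 4 fails.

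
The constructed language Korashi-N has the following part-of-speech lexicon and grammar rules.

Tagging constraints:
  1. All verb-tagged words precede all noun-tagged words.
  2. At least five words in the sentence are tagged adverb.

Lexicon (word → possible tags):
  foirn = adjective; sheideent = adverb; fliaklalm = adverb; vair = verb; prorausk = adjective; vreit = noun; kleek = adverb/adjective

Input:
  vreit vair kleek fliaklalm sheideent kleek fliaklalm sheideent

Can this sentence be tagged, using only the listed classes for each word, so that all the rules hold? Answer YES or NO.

Candidates per position — 1:vreit {noun}; 2:vair {verb}; 3:kleek {adverb,adjective}; 4:fliaklalm {adverb}; 5:sheideent {adverb}; 6:kleek {adverb,adjective}; 7:fliaklalm {adverb}; 8:sheideent {adverb}.
Rule 1 cannot be satisfied by any choice of tags from the lexicon.
So there is no consistent tagging.

NO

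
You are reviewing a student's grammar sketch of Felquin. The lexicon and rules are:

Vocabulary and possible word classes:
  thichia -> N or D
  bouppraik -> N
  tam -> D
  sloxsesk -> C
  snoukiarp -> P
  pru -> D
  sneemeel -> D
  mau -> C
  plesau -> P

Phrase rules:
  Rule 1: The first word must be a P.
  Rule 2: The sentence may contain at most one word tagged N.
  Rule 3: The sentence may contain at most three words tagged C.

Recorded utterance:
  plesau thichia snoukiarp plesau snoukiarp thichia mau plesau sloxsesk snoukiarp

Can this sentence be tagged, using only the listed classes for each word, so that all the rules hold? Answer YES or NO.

Candidates per position — 1:plesau {P}; 2:thichia {N,D}; 3:snoukiarp {P}; 4:plesau {P}; 5:snoukiarp {P}; 6:thichia {N,D}; 7:mau {C}; 8:plesau {P}; 9:sloxsesk {C}; 10:snoukiarp {P}.
One satisfying assignment: P D P P P N C P C P.
Checking: rule 1 ok; rule 2 ok; rule 3 ok.

YES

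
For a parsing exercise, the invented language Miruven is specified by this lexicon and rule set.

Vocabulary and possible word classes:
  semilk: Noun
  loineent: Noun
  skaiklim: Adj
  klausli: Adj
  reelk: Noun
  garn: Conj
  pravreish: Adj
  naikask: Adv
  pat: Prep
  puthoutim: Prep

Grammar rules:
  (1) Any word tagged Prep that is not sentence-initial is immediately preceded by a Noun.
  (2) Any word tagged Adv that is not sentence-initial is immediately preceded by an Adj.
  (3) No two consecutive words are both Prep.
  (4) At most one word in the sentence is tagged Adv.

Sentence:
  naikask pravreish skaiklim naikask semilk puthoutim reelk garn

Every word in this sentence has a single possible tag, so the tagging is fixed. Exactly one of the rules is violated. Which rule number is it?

4

Fixed tagging: Adv Adj Adj Adv Noun Prep Noun Conj.
Applying the rules: R1 pass, R2 pass, R3 pass, R4 fail.
Only rule 4 fails.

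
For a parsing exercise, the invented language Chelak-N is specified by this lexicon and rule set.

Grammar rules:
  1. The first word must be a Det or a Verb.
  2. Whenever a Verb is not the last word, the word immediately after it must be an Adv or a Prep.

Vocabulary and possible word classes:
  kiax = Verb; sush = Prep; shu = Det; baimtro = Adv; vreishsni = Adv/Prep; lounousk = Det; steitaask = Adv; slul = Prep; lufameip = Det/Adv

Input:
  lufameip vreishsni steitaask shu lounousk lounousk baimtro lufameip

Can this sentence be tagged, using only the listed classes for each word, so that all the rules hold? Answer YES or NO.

YES

Candidates per position — 1:lufameip {Det,Adv}; 2:vreishsni {Adv,Prep}; 3:steitaask {Adv}; 4:shu {Det}; 5:lounousk {Det}; 6:lounousk {Det}; 7:baimtro {Adv}; 8:lufameip {Det,Adv}.
One satisfying assignment: Det Adv Adv Det Det Det Adv Det.
Verifying each rule — rule 1 holds; rule 2 holds.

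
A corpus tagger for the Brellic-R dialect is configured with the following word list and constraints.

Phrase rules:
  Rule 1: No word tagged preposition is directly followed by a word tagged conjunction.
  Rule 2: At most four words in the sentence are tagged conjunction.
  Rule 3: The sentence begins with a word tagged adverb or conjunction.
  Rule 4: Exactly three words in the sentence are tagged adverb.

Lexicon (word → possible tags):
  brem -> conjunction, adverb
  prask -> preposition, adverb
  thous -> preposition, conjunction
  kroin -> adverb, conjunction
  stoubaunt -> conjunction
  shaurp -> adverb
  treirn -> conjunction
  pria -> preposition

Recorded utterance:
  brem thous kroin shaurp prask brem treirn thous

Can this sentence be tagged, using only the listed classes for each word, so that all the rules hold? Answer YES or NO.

YES

Candidates per position — 1:brem {conjunction,adverb}; 2:thous {preposition,conjunction}; 3:kroin {adverb,conjunction}; 4:shaurp {adverb}; 5:prask {preposition,adverb}; 6:brem {conjunction,adverb}; 7:treirn {conjunction}; 8:thous {preposition,conjunction}.
One satisfying assignment: conjunction preposition adverb adverb preposition adverb conjunction conjunction.
Verifying each rule — rule 1 satisfied; rule 2 satisfied; rule 3 satisfied; rule 4 satisfied.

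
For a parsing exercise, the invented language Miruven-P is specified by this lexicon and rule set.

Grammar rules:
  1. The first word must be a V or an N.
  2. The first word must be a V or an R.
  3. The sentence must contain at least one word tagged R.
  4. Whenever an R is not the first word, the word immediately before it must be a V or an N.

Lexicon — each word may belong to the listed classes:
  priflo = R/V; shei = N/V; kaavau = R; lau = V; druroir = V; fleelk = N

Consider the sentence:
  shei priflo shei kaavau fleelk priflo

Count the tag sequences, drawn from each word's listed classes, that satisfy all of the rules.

8

Candidates per position — 1:shei {N,V}; 2:priflo {R,V}; 3:shei {N,V}; 4:kaavau {R}; 5:fleelk {N}; 6:priflo {R,V}.
There are 16 candidate sequences in total.
Checking each against the rules leaves 8 sequences.
Count = 8.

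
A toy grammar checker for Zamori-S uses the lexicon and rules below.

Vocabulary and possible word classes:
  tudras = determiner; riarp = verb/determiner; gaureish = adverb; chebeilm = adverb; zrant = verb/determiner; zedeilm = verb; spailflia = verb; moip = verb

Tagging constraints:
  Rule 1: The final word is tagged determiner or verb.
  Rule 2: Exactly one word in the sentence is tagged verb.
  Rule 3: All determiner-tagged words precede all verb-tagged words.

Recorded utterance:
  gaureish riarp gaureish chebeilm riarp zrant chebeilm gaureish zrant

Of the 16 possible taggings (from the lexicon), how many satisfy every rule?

Candidates per position — 1:gaureish {adverb}; 2:riarp {verb,determiner}; 3:gaureish {adverb}; 4:chebeilm {adverb}; 5:riarp {verb,determiner}; 6:zrant {verb,determiner}; 7:chebeilm {adverb}; 8:gaureish {adverb}; 9:zrant {verb,determiner}.
There are 16 candidate sequences in total.
The sequences that satisfy every rule: adverb determiner adverb adverb determiner determiner adverb adverb verb.
Count = 1.

1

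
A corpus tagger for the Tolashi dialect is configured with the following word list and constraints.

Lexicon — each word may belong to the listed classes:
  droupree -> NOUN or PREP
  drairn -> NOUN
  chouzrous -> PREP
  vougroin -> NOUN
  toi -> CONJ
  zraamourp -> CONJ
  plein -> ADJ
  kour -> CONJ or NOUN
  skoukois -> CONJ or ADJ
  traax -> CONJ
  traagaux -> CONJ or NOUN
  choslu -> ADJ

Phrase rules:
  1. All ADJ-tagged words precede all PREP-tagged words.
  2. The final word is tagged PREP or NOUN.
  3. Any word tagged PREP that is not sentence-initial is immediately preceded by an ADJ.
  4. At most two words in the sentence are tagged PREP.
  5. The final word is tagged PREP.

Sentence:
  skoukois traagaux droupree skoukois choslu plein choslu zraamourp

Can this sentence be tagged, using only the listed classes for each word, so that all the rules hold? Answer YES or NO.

Candidates per position — 1:skoukois {CONJ,ADJ}; 2:traagaux {CONJ,NOUN}; 3:droupree {NOUN,PREP}; 4:skoukois {CONJ,ADJ}; 5:choslu {ADJ}; 6:plein {ADJ}; 7:choslu {ADJ}; 8:zraamourp {CONJ}.
Rule 2 cannot be satisfied by any choice of tags from the lexicon.
So there is no consistent tagging.

NO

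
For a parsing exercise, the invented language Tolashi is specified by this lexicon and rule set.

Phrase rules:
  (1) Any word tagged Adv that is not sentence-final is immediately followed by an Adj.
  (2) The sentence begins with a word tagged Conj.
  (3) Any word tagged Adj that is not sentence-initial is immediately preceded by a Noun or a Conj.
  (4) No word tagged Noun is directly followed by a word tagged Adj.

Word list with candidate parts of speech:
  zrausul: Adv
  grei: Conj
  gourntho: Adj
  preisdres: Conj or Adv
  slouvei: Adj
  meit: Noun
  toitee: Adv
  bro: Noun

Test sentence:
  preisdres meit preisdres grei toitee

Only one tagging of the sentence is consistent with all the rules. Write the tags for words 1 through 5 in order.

Conj Noun Conj Conj Adv

Candidates per position — 1:preisdres {Conj,Adv}; 2:meit {Noun}; 3:preisdres {Conj,Adv}; 4:grei {Conj}; 5:toitee {Adv}.
Position 1: tagging it Adv would leave rule 1 unsatisfiable, so it must be Conj.
Position 3: tagging it Adv would leave rule 1 unsatisfiable, so it must be Conj.
So the tagging must be: Conj Noun Conj Conj Adv.
Check: rule 1 ✓; rule 2 ✓; rule 3 ✓; rule 4 ✓.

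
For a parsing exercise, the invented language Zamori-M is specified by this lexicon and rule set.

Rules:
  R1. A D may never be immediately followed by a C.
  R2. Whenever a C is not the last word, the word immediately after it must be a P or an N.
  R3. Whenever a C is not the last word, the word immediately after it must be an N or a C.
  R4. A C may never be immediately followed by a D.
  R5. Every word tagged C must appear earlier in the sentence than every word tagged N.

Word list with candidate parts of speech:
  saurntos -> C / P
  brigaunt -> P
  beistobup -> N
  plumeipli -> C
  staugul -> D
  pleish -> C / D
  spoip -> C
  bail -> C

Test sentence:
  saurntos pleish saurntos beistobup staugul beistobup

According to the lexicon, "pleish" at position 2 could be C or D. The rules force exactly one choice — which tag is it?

Candidates per position — 1:saurntos {C,P}; 2:pleish {C,D}; 3:saurntos {C,P}; 4:beistobup {N}; 5:staugul {D}; 6:beistobup {N}.
At position 1, choosing C makes rule 2 impossible to satisfy; hence P.
Position 2: the remaining choice is settled jointly with positions 3 — only D at position 2 is part of a tagging that satisfies every rule.
The unique satisfying tagging is: P D P N D N.
Rule-by-rule: rule 1 ✓; rule 2 ✓; rule 3 ✓; rule 4 ✓; rule 5 ✓.

D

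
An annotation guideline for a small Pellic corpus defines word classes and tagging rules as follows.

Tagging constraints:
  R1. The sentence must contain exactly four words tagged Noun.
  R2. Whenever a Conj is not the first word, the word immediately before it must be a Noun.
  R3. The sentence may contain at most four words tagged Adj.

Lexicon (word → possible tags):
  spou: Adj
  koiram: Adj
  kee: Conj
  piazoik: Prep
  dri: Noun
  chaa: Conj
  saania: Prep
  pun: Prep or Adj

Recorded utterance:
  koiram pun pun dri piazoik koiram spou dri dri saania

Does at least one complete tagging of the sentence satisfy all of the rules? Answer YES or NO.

NO

Candidates per position — 1:koiram {Adj}; 2:pun {Prep,Adj}; 3:pun {Prep,Adj}; 4:dri {Noun}; 5:piazoik {Prep}; 6:koiram {Adj}; 7:spou {Adj}; 8:dri {Noun}; 9:dri {Noun}; 10:saania {Prep}.
Rule 1 cannot be satisfied by any choice of tags from the lexicon.
So there is no consistent tagging.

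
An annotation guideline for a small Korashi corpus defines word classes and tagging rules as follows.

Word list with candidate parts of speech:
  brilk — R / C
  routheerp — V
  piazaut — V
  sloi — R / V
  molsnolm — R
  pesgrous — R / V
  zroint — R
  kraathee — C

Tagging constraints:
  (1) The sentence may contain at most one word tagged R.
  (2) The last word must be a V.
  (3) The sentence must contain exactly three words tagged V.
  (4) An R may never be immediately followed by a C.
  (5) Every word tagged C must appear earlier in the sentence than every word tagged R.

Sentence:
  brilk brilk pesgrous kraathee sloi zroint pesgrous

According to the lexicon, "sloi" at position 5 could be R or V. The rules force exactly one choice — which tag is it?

V

Candidates per position — 1:brilk {R,C}; 2:brilk {R,C}; 3:pesgrous {R,V}; 4:kraathee {C}; 5:sloi {R,V}; 6:zroint {R}; 7:pesgrous {R,V}.
Position 1: R is ruled out by rule 1; that leaves C.
Position 2: R is ruled out by rule 1; that leaves C.
Position 3: R is ruled out by rule 1; that leaves V.
Position 5: R is ruled out by rule 1; that leaves V.
Position 7: R is ruled out by rule 1; that leaves V.
That leaves exactly one tagging: C C V C V R V.
Rule-by-rule: rule 1 ok; rule 2 ok; rule 3 ok; rule 4 ok; rule 5 ok.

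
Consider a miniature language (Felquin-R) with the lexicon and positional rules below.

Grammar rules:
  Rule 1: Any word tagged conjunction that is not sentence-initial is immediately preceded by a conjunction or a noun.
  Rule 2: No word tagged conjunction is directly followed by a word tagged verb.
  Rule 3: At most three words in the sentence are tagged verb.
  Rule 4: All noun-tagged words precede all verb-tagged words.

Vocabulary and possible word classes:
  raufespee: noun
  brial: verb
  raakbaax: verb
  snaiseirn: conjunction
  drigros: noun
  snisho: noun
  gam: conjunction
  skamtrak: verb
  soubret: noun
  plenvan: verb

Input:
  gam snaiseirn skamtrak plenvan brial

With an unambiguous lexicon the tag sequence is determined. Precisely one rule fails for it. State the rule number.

2

Fixed tagging: conjunction conjunction verb verb verb.
Applying the rules: R1 ✓, R2 ✗, R3 ✓, R4 ✓.
Only rule 2 fails.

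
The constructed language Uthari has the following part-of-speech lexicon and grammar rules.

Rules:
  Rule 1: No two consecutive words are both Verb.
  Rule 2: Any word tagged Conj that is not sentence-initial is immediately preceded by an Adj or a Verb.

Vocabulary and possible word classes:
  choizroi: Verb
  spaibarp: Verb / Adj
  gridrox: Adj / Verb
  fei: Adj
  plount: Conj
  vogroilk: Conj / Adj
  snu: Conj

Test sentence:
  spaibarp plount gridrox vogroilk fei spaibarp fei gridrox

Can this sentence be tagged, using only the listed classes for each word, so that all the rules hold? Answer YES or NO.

YES

Candidates per position — 1:spaibarp {Verb,Adj}; 2:plount {Conj}; 3:gridrox {Adj,Verb}; 4:vogroilk {Conj,Adj}; 5:fei {Adj}; 6:spaibarp {Verb,Adj}; 7:fei {Adj}; 8:gridrox {Adj,Verb}.
One satisfying assignment: Verb Conj Verb Adj Adj Adj Adj Adj.
Verifying each rule — rule 1 ok; rule 2 ok.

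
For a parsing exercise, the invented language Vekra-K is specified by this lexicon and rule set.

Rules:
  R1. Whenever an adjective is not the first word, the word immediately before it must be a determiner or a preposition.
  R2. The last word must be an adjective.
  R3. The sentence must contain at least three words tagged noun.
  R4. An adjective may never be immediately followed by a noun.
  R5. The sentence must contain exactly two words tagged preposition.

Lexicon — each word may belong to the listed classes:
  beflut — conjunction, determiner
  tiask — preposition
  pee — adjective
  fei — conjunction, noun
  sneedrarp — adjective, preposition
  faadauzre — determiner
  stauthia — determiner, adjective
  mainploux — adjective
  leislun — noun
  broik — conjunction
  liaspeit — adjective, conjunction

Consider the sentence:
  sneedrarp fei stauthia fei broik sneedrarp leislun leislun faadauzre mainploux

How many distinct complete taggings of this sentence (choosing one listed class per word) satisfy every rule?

3

Candidates per position — 1:sneedrarp {adjective,preposition}; 2:fei {conjunction,noun}; 3:stauthia {determiner,adjective}; 4:fei {conjunction,noun}; 5:broik {conjunction}; 6:sneedrarp {adjective,preposition}; 7:leislun {noun}; 8:leislun {noun}; 9:faadauzre {determiner}; 10:mainploux {adjective}.
There are 32 candidate sequences in total.
The sequences that satisfy every rule: preposition conjunction determiner noun conjunction preposition noun noun determiner adjective; preposition noun determiner conjunction conjunction preposition noun noun determiner adjective; preposition noun determiner noun conjunction preposition noun noun determiner adjective.
Count = 3.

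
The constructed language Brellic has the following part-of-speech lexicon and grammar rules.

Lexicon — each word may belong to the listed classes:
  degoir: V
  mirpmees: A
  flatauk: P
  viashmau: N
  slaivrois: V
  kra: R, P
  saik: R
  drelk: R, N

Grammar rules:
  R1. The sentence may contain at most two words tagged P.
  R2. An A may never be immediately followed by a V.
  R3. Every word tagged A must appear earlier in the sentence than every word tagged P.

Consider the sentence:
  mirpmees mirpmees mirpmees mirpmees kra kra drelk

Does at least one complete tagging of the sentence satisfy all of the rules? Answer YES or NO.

Candidates per position — 1:mirpmees {A}; 2:mirpmees {A}; 3:mirpmees {A}; 4:mirpmees {A}; 5:kra {R,P}; 6:kra {R,P}; 7:drelk {R,N}.
One satisfying assignment: A A A A P P N.
Check: rule 1 holds; rule 2 holds; rule 3 holds.

YES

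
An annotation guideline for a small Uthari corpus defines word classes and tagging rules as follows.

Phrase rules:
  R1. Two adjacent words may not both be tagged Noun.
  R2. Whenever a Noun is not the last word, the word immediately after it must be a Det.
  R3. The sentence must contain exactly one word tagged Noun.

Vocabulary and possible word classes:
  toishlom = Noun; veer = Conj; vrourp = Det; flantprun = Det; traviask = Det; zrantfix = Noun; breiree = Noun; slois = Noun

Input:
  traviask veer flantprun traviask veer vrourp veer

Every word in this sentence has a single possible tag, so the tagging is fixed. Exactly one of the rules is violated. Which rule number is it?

Fixed tagging: Det Conj Det Det Conj Det Conj.
Checking each rule: R1 ✓, R2 ✓, R3 ✗.
Only rule 3 fails.

3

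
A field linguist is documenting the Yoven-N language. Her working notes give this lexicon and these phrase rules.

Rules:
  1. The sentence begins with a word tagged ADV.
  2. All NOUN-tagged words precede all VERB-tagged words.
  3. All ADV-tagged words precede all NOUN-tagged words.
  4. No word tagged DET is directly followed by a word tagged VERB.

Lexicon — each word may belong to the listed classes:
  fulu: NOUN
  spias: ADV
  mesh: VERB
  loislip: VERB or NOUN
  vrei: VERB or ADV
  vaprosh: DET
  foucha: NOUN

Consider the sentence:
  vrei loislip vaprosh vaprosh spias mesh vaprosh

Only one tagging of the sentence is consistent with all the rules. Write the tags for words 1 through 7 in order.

ADV VERB DET DET ADV VERB DET

Candidates per position — 1:vrei {VERB,ADV}; 2:loislip {VERB,NOUN}; 3:vaprosh {DET}; 4:vaprosh {DET}; 5:spias {ADV}; 6:mesh {VERB}; 7:vaprosh {DET}.
Position 1: tagging it VERB would leave rule 1 unsatisfiable, so it must be ADV.
Position 2: tagging it NOUN would leave rule 3 unsatisfiable, so it must be VERB.
So the tagging must be: ADV VERB DET DET ADV VERB DET.
Verifying each rule — rule 1 ok; rule 2 ok; rule 3 ok; rule 4 ok.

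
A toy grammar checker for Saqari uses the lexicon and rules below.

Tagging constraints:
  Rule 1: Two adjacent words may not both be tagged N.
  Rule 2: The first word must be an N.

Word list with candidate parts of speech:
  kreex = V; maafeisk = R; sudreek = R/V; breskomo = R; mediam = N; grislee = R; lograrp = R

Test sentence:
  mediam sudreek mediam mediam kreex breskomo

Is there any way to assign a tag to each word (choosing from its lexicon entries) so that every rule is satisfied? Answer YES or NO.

NO

Candidates per position — 1:mediam {N}; 2:sudreek {R,V}; 3:mediam {N}; 4:mediam {N}; 5:kreex {V}; 6:breskomo {R}.
Rule 1 cannot be satisfied by any choice of tags from the lexicon.
So there is no consistent tagging.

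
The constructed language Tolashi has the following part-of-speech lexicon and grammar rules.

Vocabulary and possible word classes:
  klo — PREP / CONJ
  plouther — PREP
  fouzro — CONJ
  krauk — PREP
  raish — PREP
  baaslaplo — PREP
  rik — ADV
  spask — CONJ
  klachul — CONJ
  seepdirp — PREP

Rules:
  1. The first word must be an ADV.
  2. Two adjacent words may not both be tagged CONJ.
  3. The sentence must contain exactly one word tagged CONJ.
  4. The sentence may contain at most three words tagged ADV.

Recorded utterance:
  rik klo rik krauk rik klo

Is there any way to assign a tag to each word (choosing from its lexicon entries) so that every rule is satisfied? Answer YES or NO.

YES

Candidates per position — 1:rik {ADV}; 2:klo {PREP,CONJ}; 3:rik {ADV}; 4:krauk {PREP}; 5:rik {ADV}; 6:klo {PREP,CONJ}.
One satisfying assignment: ADV CONJ ADV PREP ADV PREP.
Verifying each rule — rule 1 satisfied; rule 2 satisfied; rule 3 satisfied; rule 4 satisfied.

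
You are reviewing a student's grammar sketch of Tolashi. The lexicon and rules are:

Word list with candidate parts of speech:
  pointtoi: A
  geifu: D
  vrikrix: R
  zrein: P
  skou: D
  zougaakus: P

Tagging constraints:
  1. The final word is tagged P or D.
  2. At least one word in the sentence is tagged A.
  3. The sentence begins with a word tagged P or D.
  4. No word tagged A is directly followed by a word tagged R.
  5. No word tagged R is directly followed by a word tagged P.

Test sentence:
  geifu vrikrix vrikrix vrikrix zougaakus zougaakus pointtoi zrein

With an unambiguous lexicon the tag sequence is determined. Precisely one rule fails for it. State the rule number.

Fixed tagging: D R R R P P A P.
Rule check: R1 ✓, R2 ✓, R3 ✓, R4 ✓, R5 ✗.
Only rule 5 fails.

5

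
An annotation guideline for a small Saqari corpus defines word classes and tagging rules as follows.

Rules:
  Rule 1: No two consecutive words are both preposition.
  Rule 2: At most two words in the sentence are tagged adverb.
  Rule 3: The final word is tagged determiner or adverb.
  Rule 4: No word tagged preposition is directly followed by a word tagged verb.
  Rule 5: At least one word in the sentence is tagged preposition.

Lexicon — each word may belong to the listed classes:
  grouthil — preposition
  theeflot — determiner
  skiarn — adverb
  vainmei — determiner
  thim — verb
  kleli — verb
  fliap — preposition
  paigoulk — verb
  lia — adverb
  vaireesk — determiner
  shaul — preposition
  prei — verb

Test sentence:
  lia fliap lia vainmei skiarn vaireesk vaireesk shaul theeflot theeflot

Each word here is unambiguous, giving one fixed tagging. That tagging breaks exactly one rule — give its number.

Fixed tagging: adverb preposition adverb determiner adverb determiner determiner preposition determiner determiner.
Applying the rules: R1 pass, R2 fail, R3 pass, R4 pass, R5 pass.
Only rule 2 fails.

2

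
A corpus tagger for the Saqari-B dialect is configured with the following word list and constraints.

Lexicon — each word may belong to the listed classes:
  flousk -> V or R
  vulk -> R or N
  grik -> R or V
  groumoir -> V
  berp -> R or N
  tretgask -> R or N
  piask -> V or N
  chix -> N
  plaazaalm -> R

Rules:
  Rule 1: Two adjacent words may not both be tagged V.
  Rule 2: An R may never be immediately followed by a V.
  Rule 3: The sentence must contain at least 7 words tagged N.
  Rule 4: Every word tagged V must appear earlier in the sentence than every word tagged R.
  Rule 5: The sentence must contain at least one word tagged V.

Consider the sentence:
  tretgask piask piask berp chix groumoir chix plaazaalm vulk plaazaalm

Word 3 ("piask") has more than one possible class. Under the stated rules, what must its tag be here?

N

Candidates per position — 1:tretgask {R,N}; 2:piask {V,N}; 3:piask {V,N}; 4:berp {R,N}; 5:chix {N}; 6:groumoir {V}; 7:chix {N}; 8:plaazaalm {R}; 9:vulk {R,N}; 10:plaazaalm {R}.
Position 1: tagging it R would leave rule 3 unsatisfiable, so it must be N.
Position 2: tagging it V would leave rule 3 unsatisfiable, so it must be N.
Position 3: tagging it V would leave rule 3 unsatisfiable, so it must be N.
Position 4: tagging it R would leave rule 3 unsatisfiable, so it must be N.
Position 9: tagging it R would leave rule 3 unsatisfiable, so it must be N.
So the tagging must be: N N N N N V N R N R.
Rule-by-rule: rule 1 holds; rule 2 holds; rule 3 holds; rule 4 holds; rule 5 holds.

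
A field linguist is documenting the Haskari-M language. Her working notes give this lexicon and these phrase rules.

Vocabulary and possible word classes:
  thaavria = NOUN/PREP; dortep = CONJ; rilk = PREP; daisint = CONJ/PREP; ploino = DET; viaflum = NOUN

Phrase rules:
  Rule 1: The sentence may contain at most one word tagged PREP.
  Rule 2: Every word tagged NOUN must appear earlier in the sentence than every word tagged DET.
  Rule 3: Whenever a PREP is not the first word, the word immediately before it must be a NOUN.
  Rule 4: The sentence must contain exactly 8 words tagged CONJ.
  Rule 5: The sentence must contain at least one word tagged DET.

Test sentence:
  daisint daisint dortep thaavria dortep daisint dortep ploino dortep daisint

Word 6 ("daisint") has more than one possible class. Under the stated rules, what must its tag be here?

Candidates per position — 1:daisint {CONJ,PREP}; 2:daisint {CONJ,PREP}; 3:dortep {CONJ}; 4:thaavria {NOUN,PREP}; 5:dortep {CONJ}; 6:daisint {CONJ,PREP}; 7:dortep {CONJ}; 8:ploino {DET}; 9:dortep {CONJ}; 10:daisint {CONJ,PREP}.
Word 1 cannot be PREP — rule 4 would then fail for every completion. It is CONJ.
Word 2 cannot be PREP — rule 3 would then fail for every completion. It is CONJ.
Word 4 cannot be PREP — rule 3 would then fail for every completion. It is NOUN.
Word 6 cannot be PREP — rule 3 would then fail for every completion. It is CONJ.
Word 10 cannot be PREP — rule 3 would then fail for every completion. It is CONJ.
The unique satisfying tagging is: CONJ CONJ CONJ NOUN CONJ CONJ CONJ DET CONJ CONJ.
Checking: rule 1 holds; rule 2 holds; rule 3 holds; rule 4 holds; rule 5 holds.

CONJ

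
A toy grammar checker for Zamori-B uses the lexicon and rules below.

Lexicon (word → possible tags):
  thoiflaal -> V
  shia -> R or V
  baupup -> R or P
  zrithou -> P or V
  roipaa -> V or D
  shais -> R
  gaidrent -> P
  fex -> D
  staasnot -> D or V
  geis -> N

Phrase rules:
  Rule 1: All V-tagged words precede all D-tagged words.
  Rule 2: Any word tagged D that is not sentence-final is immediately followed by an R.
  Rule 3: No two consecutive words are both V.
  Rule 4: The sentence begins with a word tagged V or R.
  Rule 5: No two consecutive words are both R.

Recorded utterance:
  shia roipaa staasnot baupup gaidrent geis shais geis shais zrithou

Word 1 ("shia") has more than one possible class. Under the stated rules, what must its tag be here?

Candidates per position — 1:shia {R,V}; 2:roipaa {V,D}; 3:staasnot {D,V}; 4:baupup {R,P}; 5:gaidrent {P}; 6:geis {N}; 7:shais {R}; 8:geis {N}; 9:shais {R}; 10:zrithou {P,V}.
Position 2: tagging it D would leave rule 2 unsatisfiable, so it must be V.
Position 3: tagging it V would leave rule 3 unsatisfiable, so it must be D.
Position 4: tagging it P would leave rule 2 unsatisfiable, so it must be R.
Position 10: tagging it V would leave rule 1 unsatisfiable, so it must be P.
Position 1: tagging it V would leave rule 3 unsatisfiable, so it must be R.
The unique satisfying tagging is: R V D R P N R N R P.
Rule-by-rule: rule 1 ✓; rule 2 ✓; rule 3 ✓; rule 4 ✓; rule 5 ✓.

R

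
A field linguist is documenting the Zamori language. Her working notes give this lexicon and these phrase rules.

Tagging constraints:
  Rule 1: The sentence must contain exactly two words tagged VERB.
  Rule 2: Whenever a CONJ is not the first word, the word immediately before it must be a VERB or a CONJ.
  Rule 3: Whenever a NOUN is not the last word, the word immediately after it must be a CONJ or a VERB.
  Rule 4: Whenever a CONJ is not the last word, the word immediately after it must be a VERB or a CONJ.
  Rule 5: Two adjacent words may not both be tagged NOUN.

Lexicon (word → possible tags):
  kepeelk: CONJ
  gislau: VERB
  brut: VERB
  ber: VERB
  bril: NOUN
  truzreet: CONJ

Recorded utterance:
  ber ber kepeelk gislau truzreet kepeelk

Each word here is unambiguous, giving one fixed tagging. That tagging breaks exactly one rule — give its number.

1

Fixed tagging: VERB VERB CONJ VERB CONJ CONJ.
Rule check: R1 violated, R2 holds, R3 holds, R4 holds, R5 holds.
Only rule 1 fails.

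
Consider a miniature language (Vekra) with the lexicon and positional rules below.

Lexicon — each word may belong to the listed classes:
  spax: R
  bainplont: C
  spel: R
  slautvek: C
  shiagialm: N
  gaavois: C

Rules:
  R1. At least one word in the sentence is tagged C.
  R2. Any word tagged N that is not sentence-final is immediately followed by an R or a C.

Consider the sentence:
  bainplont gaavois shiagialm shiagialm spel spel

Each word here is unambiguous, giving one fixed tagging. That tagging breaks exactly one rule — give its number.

Fixed tagging: C C N N R R.
Applying the rules: R1 ok, R2 fails.
Only rule 2 fails.

2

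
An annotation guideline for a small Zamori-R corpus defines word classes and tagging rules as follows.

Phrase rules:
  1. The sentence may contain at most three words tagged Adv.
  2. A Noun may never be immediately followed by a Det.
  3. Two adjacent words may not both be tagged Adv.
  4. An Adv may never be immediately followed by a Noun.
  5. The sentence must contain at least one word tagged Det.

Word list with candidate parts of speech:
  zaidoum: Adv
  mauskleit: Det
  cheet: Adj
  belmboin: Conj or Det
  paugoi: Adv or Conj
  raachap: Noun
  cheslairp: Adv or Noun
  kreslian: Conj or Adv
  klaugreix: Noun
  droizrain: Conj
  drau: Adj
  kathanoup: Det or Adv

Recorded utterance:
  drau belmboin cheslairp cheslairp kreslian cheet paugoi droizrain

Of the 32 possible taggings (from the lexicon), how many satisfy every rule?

Candidates per position — 1:drau {Adj}; 2:belmboin {Conj,Det}; 3:cheslairp {Adv,Noun}; 4:cheslairp {Adv,Noun}; 5:kreslian {Conj,Adv}; 6:cheet {Adj}; 7:paugoi {Adv,Conj}; 8:droizrain {Conj}.
There are 32 candidate sequences in total.
Checking each against the rules leaves 6 sequences.
Count = 6.

6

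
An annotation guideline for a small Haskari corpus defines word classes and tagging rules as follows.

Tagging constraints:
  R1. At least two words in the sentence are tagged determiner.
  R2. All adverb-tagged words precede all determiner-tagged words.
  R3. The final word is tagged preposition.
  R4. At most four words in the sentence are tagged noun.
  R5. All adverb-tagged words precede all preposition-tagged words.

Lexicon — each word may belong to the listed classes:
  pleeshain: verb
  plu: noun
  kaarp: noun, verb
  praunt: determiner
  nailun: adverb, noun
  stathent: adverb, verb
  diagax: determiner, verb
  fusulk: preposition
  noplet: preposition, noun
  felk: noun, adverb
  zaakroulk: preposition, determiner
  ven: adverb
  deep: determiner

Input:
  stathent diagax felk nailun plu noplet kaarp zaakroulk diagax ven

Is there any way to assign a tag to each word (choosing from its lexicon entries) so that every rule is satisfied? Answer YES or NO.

Candidates per position — 1:stathent {adverb,verb}; 2:diagax {determiner,verb}; 3:felk {noun,adverb}; 4:nailun {adverb,noun}; 5:plu {noun}; 6:noplet {preposition,noun}; 7:kaarp {noun,verb}; 8:zaakroulk {preposition,determiner}; 9:diagax {determiner,verb}; 10:ven {adverb}.
Rule 3 cannot be satisfied by any choice of tags from the lexicon.
So there is no consistent tagging.

NO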